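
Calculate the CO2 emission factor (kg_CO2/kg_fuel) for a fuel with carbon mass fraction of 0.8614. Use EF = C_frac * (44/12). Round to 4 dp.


EF = C_frac * (M_CO2 / M_C)
EF = 0.8614 * (44/12)
EF = 0.8614 * 3.666667 = 3.1585 kg_CO2/kg_fuel


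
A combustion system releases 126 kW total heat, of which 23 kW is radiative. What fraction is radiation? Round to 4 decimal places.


f_rad = Q_rad / Q_total
f_rad = 23 / 126 = 0.1825


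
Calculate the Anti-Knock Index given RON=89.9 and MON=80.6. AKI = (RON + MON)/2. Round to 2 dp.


AKI = (RON + MON) / 2
AKI = (89.9 + 80.6) / 2
AKI = 170.5 / 2 = 85.25


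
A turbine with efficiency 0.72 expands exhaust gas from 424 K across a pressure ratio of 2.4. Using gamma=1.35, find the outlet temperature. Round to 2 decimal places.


T_out = T_in * (1 - eta * (1 - PR^(-(gamma-1)/gamma)))
Exponent = -(1.35-1)/1.35 = -0.25925926
PR^exp = 2.4^(-0.25925926) = 0.79694200
Factor = 1 - 0.72*(1 - 0.79694200) = 0.85379824
T_out = 424 * 0.85379824 = 362.01 K


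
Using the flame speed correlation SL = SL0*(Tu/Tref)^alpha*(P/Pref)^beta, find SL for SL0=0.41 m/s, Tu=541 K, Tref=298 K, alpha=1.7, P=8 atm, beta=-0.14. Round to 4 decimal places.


SL = SL0 * (Tu/Tref)^alpha * (P/Pref)^beta
T ratio = 541/298 = 1.81543624
(T ratio)^alpha = 1.81543624^1.7 = 2.755927
(P/Pref)^beta = 8^(-0.14) = 0.747425
SL = 0.41 * 2.755927 * 0.747425 = 0.8445 m/s


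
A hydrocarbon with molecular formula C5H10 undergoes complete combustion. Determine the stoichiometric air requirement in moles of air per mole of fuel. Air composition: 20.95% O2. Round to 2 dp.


Balanced combustion: C5H10 + 7.5 O2 -> 5 CO2 + 5 H2O
O2 needed = C + H/4 = 5 + 10/4 = 7.50 moles
Air moles = O2 / 0.2095 = 7.50 / 0.2095 = 35.80 moles air


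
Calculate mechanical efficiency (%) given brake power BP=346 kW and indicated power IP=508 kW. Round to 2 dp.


eta_mech = (BP / IP) * 100
Ratio = 346 / 508 = 0.6811
eta_mech = 0.6811 * 100 = 68.11%


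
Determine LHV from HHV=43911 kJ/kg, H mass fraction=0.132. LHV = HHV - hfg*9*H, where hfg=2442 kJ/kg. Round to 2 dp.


LHV = HHV - hfg * 9 * H
Water correction = 2442 * 9 * 0.132 = 2901.096 kJ/kg
LHV = 43911 - 2901.096 = 41009.90 kJ/kg


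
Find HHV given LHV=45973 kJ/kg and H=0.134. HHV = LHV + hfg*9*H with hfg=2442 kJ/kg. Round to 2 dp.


HHV = LHV + hfg * 9 * H
Water addition = 2442 * 9 * 0.134 = 2945.052 kJ/kg
HHV = 45973 + 2945.052 = 48918.05 kJ/kg


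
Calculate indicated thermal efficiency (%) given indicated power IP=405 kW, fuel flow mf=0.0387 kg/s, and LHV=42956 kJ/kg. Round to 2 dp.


eta_ith = (IP / (mf * LHV)) * 100
Denominator = 0.0387 * 42956 = 1662.3972 kW
eta_ith = (405 / 1662.3972) * 100 = 24.36%


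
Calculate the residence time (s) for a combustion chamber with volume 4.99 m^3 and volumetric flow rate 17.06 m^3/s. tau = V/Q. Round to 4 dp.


tau = V / Q_flow
tau = 4.99 / 17.06 = 0.2925 s


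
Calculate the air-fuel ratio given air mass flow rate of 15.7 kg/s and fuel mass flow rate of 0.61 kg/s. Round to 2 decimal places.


AFR = m_air / m_fuel
AFR = 15.7 / 0.61 = 25.74


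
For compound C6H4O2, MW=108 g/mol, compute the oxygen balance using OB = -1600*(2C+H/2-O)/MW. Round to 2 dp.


OB = -1600 * (2C + H/2 - O) / MW
Inner = 2*6 + 4/2 - 2 = 12.00
OB = -1600 * 12.00 / 108 = -177.78%


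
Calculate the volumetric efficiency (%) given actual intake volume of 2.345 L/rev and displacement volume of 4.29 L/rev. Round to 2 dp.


eta_v = (V_actual / V_disp) * 100
Ratio = 2.345 / 4.29 = 0.5466
eta_v = 0.5466 * 100 = 54.66%


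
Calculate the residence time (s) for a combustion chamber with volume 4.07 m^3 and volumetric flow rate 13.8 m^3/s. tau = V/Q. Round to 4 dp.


tau = V / Q_flow
tau = 4.07 / 13.8 = 0.2949 s


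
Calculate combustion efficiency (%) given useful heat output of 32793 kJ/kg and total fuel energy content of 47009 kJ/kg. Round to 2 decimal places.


Efficiency = (Q_useful / Q_fuel) * 100
Efficiency = (32793 / 47009) * 100
Efficiency = 0.6976 * 100 = 69.76%


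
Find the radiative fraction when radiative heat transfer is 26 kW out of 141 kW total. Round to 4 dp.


f_rad = Q_rad / Q_total
f_rad = 26 / 141 = 0.1844


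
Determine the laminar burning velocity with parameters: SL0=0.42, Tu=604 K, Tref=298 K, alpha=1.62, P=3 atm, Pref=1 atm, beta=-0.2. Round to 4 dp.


SL = SL0 * (Tu/Tref)^alpha * (P/Pref)^beta
T ratio = 604/298 = 2.02684564
(T ratio)^alpha = 2.02684564^1.62 = 3.140867
(P/Pref)^beta = 3^(-0.2) = 0.802742
SL = 0.42 * 3.140867 * 0.802742 = 1.0589 m/s


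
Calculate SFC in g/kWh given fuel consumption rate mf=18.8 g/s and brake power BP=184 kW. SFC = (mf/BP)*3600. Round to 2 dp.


SFC = (mf / BP) * 3600
Rate = 18.8 / 184 = 0.102174 g/(s*kW)
SFC = 0.102174 * 3600 = 367.83 g/kWh


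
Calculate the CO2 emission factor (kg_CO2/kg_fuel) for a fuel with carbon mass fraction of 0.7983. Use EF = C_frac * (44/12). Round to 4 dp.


EF = C_frac * (M_CO2 / M_C)
EF = 0.7983 * (44/12)
EF = 0.7983 * 3.666667 = 2.9271 kg_CO2/kg_fuel


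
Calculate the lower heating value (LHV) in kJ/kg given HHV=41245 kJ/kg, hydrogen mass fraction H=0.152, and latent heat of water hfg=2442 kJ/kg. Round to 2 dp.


LHV = HHV - hfg * 9 * H
Water correction = 2442 * 9 * 0.152 = 3340.656 kJ/kg
LHV = 41245 - 3340.656 = 37904.34 kJ/kg


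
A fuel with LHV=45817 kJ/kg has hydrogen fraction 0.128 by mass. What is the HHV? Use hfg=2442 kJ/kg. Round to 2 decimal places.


HHV = LHV + hfg * 9 * H
Water addition = 2442 * 9 * 0.128 = 2813.184 kJ/kg
HHV = 45817 + 2813.184 = 48630.18 kJ/kg


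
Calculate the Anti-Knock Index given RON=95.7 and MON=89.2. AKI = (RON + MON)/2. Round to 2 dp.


AKI = (RON + MON) / 2
AKI = (95.7 + 89.2) / 2
AKI = 184.9 / 2 = 92.45


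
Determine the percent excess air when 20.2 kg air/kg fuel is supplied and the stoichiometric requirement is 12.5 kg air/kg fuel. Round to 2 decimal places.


Excess air = actual - stoichiometric = 20.2 - 12.5 = 7.70 kg/kg fuel
Excess air % = (excess / stoich) * 100 = (7.70 / 12.5) * 100 = 61.60%


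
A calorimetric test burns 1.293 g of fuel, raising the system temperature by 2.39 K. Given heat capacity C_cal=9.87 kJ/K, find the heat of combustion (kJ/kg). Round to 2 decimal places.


Hc = C_cal * delta_T / m_fuel
Q_released = 9.87 * 2.39 = 23.5893 kJ
m_fuel = 1.293 g = 1.293/1000 kg = 0.001293 kg
Hc = 23.5893 / 0.001293 = 18243.85 kJ/kg


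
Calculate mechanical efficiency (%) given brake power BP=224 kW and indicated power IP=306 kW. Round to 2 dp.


eta_mech = (BP / IP) * 100
Ratio = 224 / 306 = 0.7320
eta_mech = 0.7320 * 100 = 73.20%


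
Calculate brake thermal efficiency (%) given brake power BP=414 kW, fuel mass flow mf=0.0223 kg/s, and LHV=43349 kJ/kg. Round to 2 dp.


eta_BTE = (BP / (mf * LHV)) * 100
Denominator = 0.0223 * 43349 = 966.6827 kW
eta_BTE = (414 / 966.6827) * 100 = 42.83%


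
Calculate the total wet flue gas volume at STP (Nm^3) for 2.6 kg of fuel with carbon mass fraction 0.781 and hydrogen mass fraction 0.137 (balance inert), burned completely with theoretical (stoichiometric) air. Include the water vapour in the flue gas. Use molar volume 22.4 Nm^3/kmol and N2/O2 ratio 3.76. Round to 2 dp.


Per kg fuel: CO2 = (C/12 kmol)*22.4 = (0.781/12)*22.4 = 1.45787 Nm^3
Per kg fuel: H2O = (H/2 kmol)*22.4 = (0.137/2)*22.4 = 1.53440 Nm^3
O2 needed per kg fuel = C/12 + H/4 = 0.781/12 + 0.137/4 = 0.09933333 kmol
Per kg fuel: N2 = O2*3.76*22.4 = 0.09933333*3.76*22.4 = 8.36625 Nm^3
Total per kg = 1.45787 + 1.53440 + 8.36625 = 11.35852 Nm^3
Total = 11.35852 * 2.6 = 29.53 Nm^3


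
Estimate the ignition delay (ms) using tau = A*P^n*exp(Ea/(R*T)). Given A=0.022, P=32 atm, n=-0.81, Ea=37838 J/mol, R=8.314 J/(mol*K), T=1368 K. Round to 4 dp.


tau = A * P^n * exp(Ea/(R*T))
P^n = 32^(-0.81) = 0.06037102
Ea/(R*T) = 37838/(8.314*1368) = 3.326841
exp(Ea/(R*T)) = 27.850226
tau = 0.022 * 0.06037102 * 27.850226 = 0.0370 ms


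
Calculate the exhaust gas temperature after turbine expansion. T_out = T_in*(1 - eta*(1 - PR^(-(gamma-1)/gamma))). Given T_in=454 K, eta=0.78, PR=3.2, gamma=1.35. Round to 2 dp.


T_out = T_in * (1 - eta * (1 - PR^(-(gamma-1)/gamma)))
Exponent = -(1.35-1)/1.35 = -0.25925926
PR^exp = 3.2^(-0.25925926) = 0.73966521
Factor = 1 - 0.78*(1 - 0.73966521) = 0.79693886
T_out = 454 * 0.79693886 = 361.81 K


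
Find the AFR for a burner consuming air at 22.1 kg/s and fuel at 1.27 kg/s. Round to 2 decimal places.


AFR = m_air / m_fuel
AFR = 22.1 / 1.27 = 17.40


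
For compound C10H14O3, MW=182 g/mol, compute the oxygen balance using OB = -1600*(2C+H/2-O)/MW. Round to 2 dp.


OB = -1600 * (2C + H/2 - O) / MW
Inner = 2*10 + 14/2 - 3 = 24.00
OB = -1600 * 24.00 / 182 = -210.99%


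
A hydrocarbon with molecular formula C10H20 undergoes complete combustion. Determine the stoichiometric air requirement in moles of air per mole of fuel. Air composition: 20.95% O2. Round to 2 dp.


Balanced combustion: C10H20 + 15 O2 -> 10 CO2 + 10 H2O
O2 needed = C + H/4 = 10 + 20/4 = 15.00 moles
Air moles = O2 / 0.2095 = 15.00 / 0.2095 = 71.60 moles air


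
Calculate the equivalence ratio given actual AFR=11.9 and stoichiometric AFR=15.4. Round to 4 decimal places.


phi = AFR_stoich / AFR_actual
phi = 15.4 / 11.9 = 1.2941


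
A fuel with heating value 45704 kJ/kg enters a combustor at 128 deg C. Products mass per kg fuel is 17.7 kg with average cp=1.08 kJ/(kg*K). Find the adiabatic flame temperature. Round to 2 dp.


T_ad = T_in + Hc / (m_p * cp)
Denominator = 17.7 * 1.08 = 19.1160
Temperature rise = 45704 / 19.1160 = 2390.88 K
T_ad = 128 + 2390.88 = 2518.88 deg C


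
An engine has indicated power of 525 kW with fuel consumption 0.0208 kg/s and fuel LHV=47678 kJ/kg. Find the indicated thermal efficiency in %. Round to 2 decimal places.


eta_ith = (IP / (mf * LHV)) * 100
Denominator = 0.0208 * 47678 = 991.7024 kW
eta_ith = (525 / 991.7024) * 100 = 52.94%


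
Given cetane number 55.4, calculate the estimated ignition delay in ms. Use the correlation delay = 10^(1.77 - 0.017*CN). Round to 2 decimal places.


delay = 10^(1.77 - 0.017*CN)
Exponent = 1.77 - 0.017*55.4 = 0.8282
delay = 10^0.8282 = 6.73 ms


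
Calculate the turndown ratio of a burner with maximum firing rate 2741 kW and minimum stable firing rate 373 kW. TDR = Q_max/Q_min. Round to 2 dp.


TDR = Q_max / Q_min
TDR = 2741 / 373 = 7.35


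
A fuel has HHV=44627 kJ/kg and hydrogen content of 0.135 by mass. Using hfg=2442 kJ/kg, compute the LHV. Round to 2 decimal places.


LHV = HHV - hfg * 9 * H
Water correction = 2442 * 9 * 0.135 = 2967.030 kJ/kg
LHV = 44627 - 2967.030 = 41659.97 kJ/kg


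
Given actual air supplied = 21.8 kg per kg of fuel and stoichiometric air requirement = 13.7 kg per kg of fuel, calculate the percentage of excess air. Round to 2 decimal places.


Excess air = actual - stoichiometric = 21.8 - 13.7 = 8.10 kg/kg fuel
Excess air % = (excess / stoich) * 100 = (8.10 / 13.7) * 100 = 59.12%


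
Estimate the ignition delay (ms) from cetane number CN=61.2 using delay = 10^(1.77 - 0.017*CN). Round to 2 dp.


delay = 10^(1.77 - 0.017*CN)
Exponent = 1.77 - 0.017*61.2 = 0.7296
delay = 10^0.7296 = 5.37 ms


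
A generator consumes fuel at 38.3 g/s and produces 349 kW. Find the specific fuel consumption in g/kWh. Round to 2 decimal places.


SFC = (mf / BP) * 3600
Rate = 38.3 / 349 = 0.109742 g/(s*kW)
SFC = 0.109742 * 3600 = 395.07 g/kWh


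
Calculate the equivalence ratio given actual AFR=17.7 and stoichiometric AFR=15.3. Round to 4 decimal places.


phi = AFR_stoich / AFR_actual
phi = 15.3 / 17.7 = 0.8644


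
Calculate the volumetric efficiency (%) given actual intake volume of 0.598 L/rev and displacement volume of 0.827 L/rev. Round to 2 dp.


eta_v = (V_actual / V_disp) * 100
Ratio = 0.598 / 0.827 = 0.7231
eta_v = 0.7231 * 100 = 72.31%


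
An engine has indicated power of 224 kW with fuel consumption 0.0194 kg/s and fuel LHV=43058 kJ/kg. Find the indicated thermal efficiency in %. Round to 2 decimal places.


eta_ith = (IP / (mf * LHV)) * 100
Denominator = 0.0194 * 43058 = 835.3252 kW
eta_ith = (224 / 835.3252) * 100 = 26.82%


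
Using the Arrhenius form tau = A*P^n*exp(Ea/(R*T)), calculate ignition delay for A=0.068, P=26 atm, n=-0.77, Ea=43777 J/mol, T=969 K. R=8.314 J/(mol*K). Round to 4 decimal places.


tau = A * P^n * exp(Ea/(R*T))
P^n = 26^(-0.77) = 0.08137116
Ea/(R*T) = 43777/(8.314*969) = 5.433907
exp(Ea/(R*T)) = 229.042362
tau = 0.068 * 0.08137116 * 229.042362 = 1.2673 ms


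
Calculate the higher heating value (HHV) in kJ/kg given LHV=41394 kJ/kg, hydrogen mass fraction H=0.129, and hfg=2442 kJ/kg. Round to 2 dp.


HHV = LHV + hfg * 9 * H
Water addition = 2442 * 9 * 0.129 = 2835.162 kJ/kg
HHV = 41394 + 2835.162 = 44229.16 kJ/kg


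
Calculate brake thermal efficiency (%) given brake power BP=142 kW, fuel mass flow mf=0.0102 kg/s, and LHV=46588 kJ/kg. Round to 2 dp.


eta_BTE = (BP / (mf * LHV)) * 100
Denominator = 0.0102 * 46588 = 475.1976 kW
eta_BTE = (142 / 475.1976) * 100 = 29.88%


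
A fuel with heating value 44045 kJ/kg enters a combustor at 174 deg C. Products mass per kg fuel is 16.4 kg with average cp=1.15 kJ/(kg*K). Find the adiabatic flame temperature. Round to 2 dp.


T_ad = T_in + Hc / (m_p * cp)
Denominator = 16.4 * 1.15 = 18.8600
Temperature rise = 44045 / 18.8600 = 2335.37 K
T_ad = 174 + 2335.37 = 2509.37 deg C


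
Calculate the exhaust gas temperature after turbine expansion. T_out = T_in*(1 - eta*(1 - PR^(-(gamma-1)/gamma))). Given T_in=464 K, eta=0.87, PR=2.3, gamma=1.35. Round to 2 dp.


T_out = T_in * (1 - eta * (1 - PR^(-(gamma-1)/gamma)))
Exponent = -(1.35-1)/1.35 = -0.25925926
PR^exp = 2.3^(-0.25925926) = 0.80578413
Factor = 1 - 0.87*(1 - 0.80578413) = 0.83103219
T_out = 464 * 0.83103219 = 385.60 K


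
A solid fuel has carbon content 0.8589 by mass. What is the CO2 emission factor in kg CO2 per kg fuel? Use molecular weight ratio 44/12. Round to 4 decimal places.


EF = C_frac * (M_CO2 / M_C)
EF = 0.8589 * (44/12)
EF = 0.8589 * 3.666667 = 3.1493 kg_CO2/kg_fuel


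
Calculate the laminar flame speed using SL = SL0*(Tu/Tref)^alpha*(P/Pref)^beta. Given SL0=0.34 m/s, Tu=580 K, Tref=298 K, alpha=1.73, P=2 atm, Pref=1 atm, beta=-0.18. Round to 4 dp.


SL = SL0 * (Tu/Tref)^alpha * (P/Pref)^beta
T ratio = 580/298 = 1.94630872
(T ratio)^alpha = 1.94630872^1.73 = 3.164727
(P/Pref)^beta = 2^(-0.18) = 0.882703
SL = 0.34 * 3.164727 * 0.882703 = 0.9498 m/s


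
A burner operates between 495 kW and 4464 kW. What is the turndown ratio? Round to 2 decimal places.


TDR = Q_max / Q_min
TDR = 4464 / 495 = 9.02


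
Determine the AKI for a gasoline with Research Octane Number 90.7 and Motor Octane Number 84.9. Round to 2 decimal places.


AKI = (RON + MON) / 2
AKI = (90.7 + 84.9) / 2
AKI = 175.6 / 2 = 87.80


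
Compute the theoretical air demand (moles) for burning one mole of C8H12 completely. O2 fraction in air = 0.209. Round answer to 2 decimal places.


Balanced combustion: C8H12 + 11 O2 -> 8 CO2 + 6 H2O
O2 needed = C + H/4 = 8 + 12/4 = 11.00 moles
Air moles = O2 / 0.209 = 11.00 / 0.209 = 52.63 moles air


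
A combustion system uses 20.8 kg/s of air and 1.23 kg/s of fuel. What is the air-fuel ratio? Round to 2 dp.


AFR = m_air / m_fuel
AFR = 20.8 / 1.23 = 16.91


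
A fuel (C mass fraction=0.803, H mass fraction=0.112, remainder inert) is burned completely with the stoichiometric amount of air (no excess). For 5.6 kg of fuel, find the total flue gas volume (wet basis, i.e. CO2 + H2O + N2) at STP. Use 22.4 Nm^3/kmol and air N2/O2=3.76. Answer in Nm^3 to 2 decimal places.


Per kg fuel: CO2 = (C/12 kmol)*22.4 = (0.803/12)*22.4 = 1.49893 Nm^3
Per kg fuel: H2O = (H/2 kmol)*22.4 = (0.112/2)*22.4 = 1.25440 Nm^3
O2 needed per kg fuel = C/12 + H/4 = 0.803/12 + 0.112/4 = 0.09491667 kmol
Per kg fuel: N2 = O2*3.76*22.4 = 0.09491667*3.76*22.4 = 7.99426 Nm^3
Total per kg = 1.49893 + 1.25440 + 7.99426 = 10.74759 Nm^3
Total = 10.74759 * 5.6 = 60.19 Nm^3


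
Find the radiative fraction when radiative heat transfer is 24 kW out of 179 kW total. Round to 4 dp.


f_rad = Q_rad / Q_total
f_rad = 24 / 179 = 0.1341


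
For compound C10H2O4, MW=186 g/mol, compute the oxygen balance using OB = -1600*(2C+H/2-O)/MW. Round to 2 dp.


OB = -1600 * (2C + H/2 - O) / MW
Inner = 2*10 + 2/2 - 4 = 17.00
OB = -1600 * 17.00 / 186 = -146.24%


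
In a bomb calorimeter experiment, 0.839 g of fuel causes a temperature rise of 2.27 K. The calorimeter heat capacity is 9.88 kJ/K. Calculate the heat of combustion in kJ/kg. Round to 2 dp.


Hc = C_cal * delta_T / m_fuel
Q_released = 9.88 * 2.27 = 22.4276 kJ
m_fuel = 0.839 g = 0.839/1000 kg = 0.000839 kg
Hc = 22.4276 / 0.000839 = 26731.35 kJ/kg


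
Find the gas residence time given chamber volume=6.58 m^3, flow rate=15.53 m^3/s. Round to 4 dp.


tau = V / Q_flow
tau = 6.58 / 15.53 = 0.4237 s


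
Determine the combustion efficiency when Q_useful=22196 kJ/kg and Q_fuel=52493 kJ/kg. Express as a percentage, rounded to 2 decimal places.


Efficiency = (Q_useful / Q_fuel) * 100
Efficiency = (22196 / 52493) * 100
Efficiency = 0.4228 * 100 = 42.28%


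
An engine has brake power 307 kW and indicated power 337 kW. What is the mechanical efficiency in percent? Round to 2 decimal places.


eta_mech = (BP / IP) * 100
Ratio = 307 / 337 = 0.9110
eta_mech = 0.9110 * 100 = 91.10%


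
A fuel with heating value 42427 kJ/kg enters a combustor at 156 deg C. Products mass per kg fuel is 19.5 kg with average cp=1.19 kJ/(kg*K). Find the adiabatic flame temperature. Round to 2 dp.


T_ad = T_in + Hc / (m_p * cp)
Denominator = 19.5 * 1.19 = 23.2050
Temperature rise = 42427 / 23.2050 = 1828.36 K
T_ad = 156 + 1828.36 = 1984.36 deg C


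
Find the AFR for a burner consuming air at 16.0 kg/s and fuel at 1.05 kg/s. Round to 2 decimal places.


AFR = m_air / m_fuel
AFR = 16.0 / 1.05 = 15.24


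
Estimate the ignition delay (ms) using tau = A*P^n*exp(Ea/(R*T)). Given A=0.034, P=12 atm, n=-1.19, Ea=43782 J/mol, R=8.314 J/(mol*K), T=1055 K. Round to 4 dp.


tau = A * P^n * exp(Ea/(R*T))
P^n = 12^(-1.19) = 0.05197258
Ea/(R*T) = 43782/(8.314*1055) = 4.991523
exp(Ea/(R*T)) = 147.160446
tau = 0.034 * 0.05197258 * 147.160446 = 0.2600 ms


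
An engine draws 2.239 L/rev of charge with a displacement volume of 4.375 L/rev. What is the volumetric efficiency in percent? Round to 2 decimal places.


eta_v = (V_actual / V_disp) * 100
Ratio = 2.239 / 4.375 = 0.5118
eta_v = 0.5118 * 100 = 51.18%


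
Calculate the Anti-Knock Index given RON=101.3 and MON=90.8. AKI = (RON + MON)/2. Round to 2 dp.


AKI = (RON + MON) / 2
AKI = (101.3 + 90.8) / 2
AKI = 192.1 / 2 = 96.05


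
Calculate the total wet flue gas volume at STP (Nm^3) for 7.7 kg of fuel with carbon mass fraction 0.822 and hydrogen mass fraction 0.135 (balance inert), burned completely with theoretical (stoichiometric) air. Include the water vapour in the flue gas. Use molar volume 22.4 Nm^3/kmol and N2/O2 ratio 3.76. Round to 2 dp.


Per kg fuel: CO2 = (C/12 kmol)*22.4 = (0.822/12)*22.4 = 1.53440 Nm^3
Per kg fuel: H2O = (H/2 kmol)*22.4 = (0.135/2)*22.4 = 1.51200 Nm^3
O2 needed per kg fuel = C/12 + H/4 = 0.822/12 + 0.135/4 = 0.10225000 kmol
Per kg fuel: N2 = O2*3.76*22.4 = 0.10225000*3.76*22.4 = 8.61190 Nm^3
Total per kg = 1.53440 + 1.51200 + 8.61190 = 11.65830 Nm^3
Total = 11.65830 * 7.7 = 89.77 Nm^3


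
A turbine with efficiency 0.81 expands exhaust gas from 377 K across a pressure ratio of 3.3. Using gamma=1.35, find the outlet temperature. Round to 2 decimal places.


T_out = T_in * (1 - eta * (1 - PR^(-(gamma-1)/gamma)))
Exponent = -(1.35-1)/1.35 = -0.25925926
PR^exp = 3.3^(-0.25925926) = 0.73378775
Factor = 1 - 0.81*(1 - 0.73378775) = 0.78436808
T_out = 377 * 0.78436808 = 295.71 K


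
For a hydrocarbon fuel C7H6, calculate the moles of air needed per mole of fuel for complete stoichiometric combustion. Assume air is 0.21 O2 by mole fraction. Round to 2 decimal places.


Balanced combustion: C7H6 + 8.5 O2 -> 7 CO2 + 3 H2O
O2 needed = C + H/4 = 7 + 6/4 = 8.50 moles
Air moles = O2 / 0.21 = 8.50 / 0.21 = 40.48 moles air


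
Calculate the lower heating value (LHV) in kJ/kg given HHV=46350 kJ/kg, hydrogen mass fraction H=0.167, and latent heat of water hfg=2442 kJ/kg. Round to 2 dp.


LHV = HHV - hfg * 9 * H
Water correction = 2442 * 9 * 0.167 = 3670.326 kJ/kg
LHV = 46350 - 3670.326 = 42679.67 kJ/kg


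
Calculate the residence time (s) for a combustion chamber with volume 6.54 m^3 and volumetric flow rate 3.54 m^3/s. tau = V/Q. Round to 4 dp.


tau = V / Q_flow
tau = 6.54 / 3.54 = 1.8475 s


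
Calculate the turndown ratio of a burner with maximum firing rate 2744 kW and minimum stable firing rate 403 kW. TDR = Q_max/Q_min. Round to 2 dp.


TDR = Q_max / Q_min
TDR = 2744 / 403 = 6.81


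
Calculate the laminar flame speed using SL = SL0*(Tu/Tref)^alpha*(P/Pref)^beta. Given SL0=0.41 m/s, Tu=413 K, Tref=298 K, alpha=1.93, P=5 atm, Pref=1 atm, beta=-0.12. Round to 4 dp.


SL = SL0 * (Tu/Tref)^alpha * (P/Pref)^beta
T ratio = 413/298 = 1.38590604
(T ratio)^alpha = 1.38590604^1.93 = 1.877354
(P/Pref)^beta = 5^(-0.12) = 0.824373
SL = 0.41 * 1.877354 * 0.824373 = 0.6345 m/s


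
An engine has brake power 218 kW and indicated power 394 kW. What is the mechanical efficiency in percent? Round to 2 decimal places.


eta_mech = (BP / IP) * 100
Ratio = 218 / 394 = 0.5533
eta_mech = 0.5533 * 100 = 55.33%


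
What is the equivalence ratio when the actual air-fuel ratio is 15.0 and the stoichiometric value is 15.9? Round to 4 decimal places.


phi = AFR_stoich / AFR_actual
phi = 15.9 / 15.0 = 1.0600


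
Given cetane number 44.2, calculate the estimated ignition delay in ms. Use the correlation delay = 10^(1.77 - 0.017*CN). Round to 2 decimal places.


delay = 10^(1.77 - 0.017*CN)
Exponent = 1.77 - 0.017*44.2 = 1.0186
delay = 10^1.0186 = 10.44 ms


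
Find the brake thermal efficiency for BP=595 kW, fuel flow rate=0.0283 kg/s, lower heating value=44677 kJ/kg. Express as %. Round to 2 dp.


eta_BTE = (BP / (mf * LHV)) * 100
Denominator = 0.0283 * 44677 = 1264.3591 kW
eta_BTE = (595 / 1264.3591) * 100 = 47.06%


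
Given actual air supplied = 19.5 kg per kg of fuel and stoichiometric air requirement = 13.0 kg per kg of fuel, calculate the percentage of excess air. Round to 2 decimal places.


Excess air = actual - stoichiometric = 19.5 - 13.0 = 6.50 kg/kg fuel
Excess air % = (excess / stoich) * 100 = (6.50 / 13.0) * 100 = 50.00%


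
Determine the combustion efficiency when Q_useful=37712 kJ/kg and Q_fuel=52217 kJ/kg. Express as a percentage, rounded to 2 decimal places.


Efficiency = (Q_useful / Q_fuel) * 100
Efficiency = (37712 / 52217) * 100
Efficiency = 0.7222 * 100 = 72.22%


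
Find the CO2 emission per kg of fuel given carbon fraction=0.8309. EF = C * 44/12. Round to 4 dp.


EF = C_frac * (M_CO2 / M_C)
EF = 0.8309 * (44/12)
EF = 0.8309 * 3.666667 = 3.0466 kg_CO2/kg_fuel


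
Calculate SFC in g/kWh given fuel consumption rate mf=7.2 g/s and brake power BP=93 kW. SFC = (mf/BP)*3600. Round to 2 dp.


SFC = (mf / BP) * 3600
Rate = 7.2 / 93 = 0.077419 g/(s*kW)
SFC = 0.077419 * 3600 = 278.71 g/kWh


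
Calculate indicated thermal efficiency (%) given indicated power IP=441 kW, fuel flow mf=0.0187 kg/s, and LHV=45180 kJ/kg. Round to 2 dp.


eta_ith = (IP / (mf * LHV)) * 100
Denominator = 0.0187 * 45180 = 844.8660 kW
eta_ith = (441 / 844.8660) * 100 = 52.20%


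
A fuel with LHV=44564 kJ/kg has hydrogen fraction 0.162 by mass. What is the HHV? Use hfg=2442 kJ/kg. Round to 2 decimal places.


HHV = LHV + hfg * 9 * H
Water addition = 2442 * 9 * 0.162 = 3560.436 kJ/kg
HHV = 44564 + 3560.436 = 48124.44 kJ/kg


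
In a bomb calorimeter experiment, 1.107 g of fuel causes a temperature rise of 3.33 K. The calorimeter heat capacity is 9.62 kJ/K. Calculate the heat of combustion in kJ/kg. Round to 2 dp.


Hc = C_cal * delta_T / m_fuel
Q_released = 9.62 * 3.33 = 32.0346 kJ
m_fuel = 1.107 g = 1.107/1000 kg = 0.001107 kg
Hc = 32.0346 / 0.001107 = 28938.21 kJ/kg


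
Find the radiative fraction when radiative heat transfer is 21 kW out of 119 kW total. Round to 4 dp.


f_rad = Q_rad / Q_total
f_rad = 21 / 119 = 0.1765


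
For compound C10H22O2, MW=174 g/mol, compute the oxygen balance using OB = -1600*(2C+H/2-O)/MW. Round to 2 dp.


OB = -1600 * (2C + H/2 - O) / MW
Inner = 2*10 + 22/2 - 2 = 29.00
OB = -1600 * 29.00 / 174 = -266.67%


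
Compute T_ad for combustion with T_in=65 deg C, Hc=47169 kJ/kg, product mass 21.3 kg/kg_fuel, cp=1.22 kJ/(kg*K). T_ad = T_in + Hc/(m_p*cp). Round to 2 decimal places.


T_ad = T_in + Hc / (m_p * cp)
Denominator = 21.3 * 1.22 = 25.9860
Temperature rise = 47169 / 25.9860 = 1815.17 K
T_ad = 65 + 1815.17 = 1880.17 deg C


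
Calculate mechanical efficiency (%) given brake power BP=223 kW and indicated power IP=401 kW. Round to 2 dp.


eta_mech = (BP / IP) * 100
Ratio = 223 / 401 = 0.5561
eta_mech = 0.5561 * 100 = 55.61%


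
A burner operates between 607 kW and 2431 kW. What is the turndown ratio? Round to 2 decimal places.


TDR = Q_max / Q_min
TDR = 2431 / 607 = 4.00


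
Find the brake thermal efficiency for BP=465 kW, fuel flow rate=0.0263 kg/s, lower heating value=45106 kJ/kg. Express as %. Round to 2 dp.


eta_BTE = (BP / (mf * LHV)) * 100
Denominator = 0.0263 * 45106 = 1186.2878 kW
eta_BTE = (465 / 1186.2878) * 100 = 39.20%


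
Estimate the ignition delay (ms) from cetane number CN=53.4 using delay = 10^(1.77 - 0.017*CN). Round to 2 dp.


delay = 10^(1.77 - 0.017*CN)
Exponent = 1.77 - 0.017*53.4 = 0.8622
delay = 10^0.8622 = 7.28 ms


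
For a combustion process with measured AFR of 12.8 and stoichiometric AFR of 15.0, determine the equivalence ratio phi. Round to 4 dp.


phi = AFR_stoich / AFR_actual
phi = 15.0 / 12.8 = 1.1719


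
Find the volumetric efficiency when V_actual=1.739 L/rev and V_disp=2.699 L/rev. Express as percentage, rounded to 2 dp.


eta_v = (V_actual / V_disp) * 100
Ratio = 1.739 / 2.699 = 0.6443
eta_v = 0.6443 * 100 = 64.43%


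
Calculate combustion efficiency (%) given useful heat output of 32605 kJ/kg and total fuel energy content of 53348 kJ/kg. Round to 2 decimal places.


Efficiency = (Q_useful / Q_fuel) * 100
Efficiency = (32605 / 53348) * 100
Efficiency = 0.6112 * 100 = 61.12%


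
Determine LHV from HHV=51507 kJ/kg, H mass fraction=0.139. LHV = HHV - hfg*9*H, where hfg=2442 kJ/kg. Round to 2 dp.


LHV = HHV - hfg * 9 * H
Water correction = 2442 * 9 * 0.139 = 3054.942 kJ/kg
LHV = 51507 - 3054.942 = 48452.06 kJ/kg


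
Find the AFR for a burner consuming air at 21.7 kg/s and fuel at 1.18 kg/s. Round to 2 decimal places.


AFR = m_air / m_fuel
AFR = 21.7 / 1.18 = 18.39


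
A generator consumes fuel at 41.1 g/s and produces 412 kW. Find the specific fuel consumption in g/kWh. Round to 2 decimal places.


SFC = (mf / BP) * 3600
Rate = 41.1 / 412 = 0.099757 g/(s*kW)
SFC = 0.099757 * 3600 = 359.13 g/kWh


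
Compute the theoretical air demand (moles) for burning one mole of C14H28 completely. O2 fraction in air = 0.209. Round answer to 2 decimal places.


Balanced combustion: C14H28 + 21 O2 -> 14 CO2 + 14 H2O
O2 needed = C + H/4 = 14 + 28/4 = 21.00 moles
Air moles = O2 / 0.209 = 21.00 / 0.209 = 100.48 moles air


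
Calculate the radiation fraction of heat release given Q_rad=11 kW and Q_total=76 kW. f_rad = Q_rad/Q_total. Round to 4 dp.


f_rad = Q_rad / Q_total
f_rad = 11 / 76 = 0.1447


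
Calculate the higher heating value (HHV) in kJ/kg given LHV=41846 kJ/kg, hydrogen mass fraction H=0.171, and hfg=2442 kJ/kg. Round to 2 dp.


HHV = LHV + hfg * 9 * H
Water addition = 2442 * 9 * 0.171 = 3758.238 kJ/kg
HHV = 41846 + 3758.238 = 45604.24 kJ/kg


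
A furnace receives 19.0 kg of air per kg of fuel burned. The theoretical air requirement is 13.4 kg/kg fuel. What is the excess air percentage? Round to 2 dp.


Excess air = actual - stoichiometric = 19.0 - 13.4 = 5.60 kg/kg fuel
Excess air % = (excess / stoich) * 100 = (5.60 / 13.4) * 100 = 41.79%


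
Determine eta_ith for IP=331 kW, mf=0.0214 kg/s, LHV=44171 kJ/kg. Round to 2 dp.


eta_ith = (IP / (mf * LHV)) * 100
Denominator = 0.0214 * 44171 = 945.2594 kW
eta_ith = (331 / 945.2594) * 100 = 35.02%


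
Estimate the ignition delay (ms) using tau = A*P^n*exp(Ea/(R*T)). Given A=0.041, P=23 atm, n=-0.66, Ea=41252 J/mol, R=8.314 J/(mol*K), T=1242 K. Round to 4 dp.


tau = A * P^n * exp(Ea/(R*T))
P^n = 23^(-0.66) = 0.12625821
Ea/(R*T) = 41252/(8.314*1242) = 3.994969
exp(Ea/(R*T)) = 54.324146
tau = 0.041 * 0.12625821 * 54.324146 = 0.2812 ms


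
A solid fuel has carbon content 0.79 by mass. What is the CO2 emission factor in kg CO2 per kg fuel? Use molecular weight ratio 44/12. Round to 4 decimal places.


EF = C_frac * (M_CO2 / M_C)
EF = 0.79 * (44/12)
EF = 0.79 * 3.666667 = 2.8967 kg_CO2/kg_fuel


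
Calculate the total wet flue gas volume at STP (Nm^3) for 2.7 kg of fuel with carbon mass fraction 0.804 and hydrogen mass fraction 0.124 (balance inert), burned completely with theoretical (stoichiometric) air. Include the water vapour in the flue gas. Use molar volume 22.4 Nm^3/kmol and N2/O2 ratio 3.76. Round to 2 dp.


Per kg fuel: CO2 = (C/12 kmol)*22.4 = (0.804/12)*22.4 = 1.50080 Nm^3
Per kg fuel: H2O = (H/2 kmol)*22.4 = (0.124/2)*22.4 = 1.38880 Nm^3
O2 needed per kg fuel = C/12 + H/4 = 0.804/12 + 0.124/4 = 0.09800000 kmol
Per kg fuel: N2 = O2*3.76*22.4 = 0.09800000*3.76*22.4 = 8.25395 Nm^3
Total per kg = 1.50080 + 1.38880 + 8.25395 = 11.14355 Nm^3
Total = 11.14355 * 2.7 = 30.09 Nm^3


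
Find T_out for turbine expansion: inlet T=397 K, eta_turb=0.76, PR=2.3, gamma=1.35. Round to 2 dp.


T_out = T_in * (1 - eta * (1 - PR^(-(gamma-1)/gamma)))
Exponent = -(1.35-1)/1.35 = -0.25925926
PR^exp = 2.3^(-0.25925926) = 0.80578413
Factor = 1 - 0.76*(1 - 0.80578413) = 0.85239594
T_out = 397 * 0.85239594 = 338.40 K


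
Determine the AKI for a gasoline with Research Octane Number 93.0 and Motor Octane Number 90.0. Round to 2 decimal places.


AKI = (RON + MON) / 2
AKI = (93.0 + 90.0) / 2
AKI = 183.0 / 2 = 91.50


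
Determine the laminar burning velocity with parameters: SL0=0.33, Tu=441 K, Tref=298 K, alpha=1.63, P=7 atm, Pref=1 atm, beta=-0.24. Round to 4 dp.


SL = SL0 * (Tu/Tref)^alpha * (P/Pref)^beta
T ratio = 441/298 = 1.47986577
(T ratio)^alpha = 1.47986577^1.63 = 1.894359
(P/Pref)^beta = 7^(-0.24) = 0.626869
SL = 0.33 * 1.894359 * 0.626869 = 0.3919 m/s


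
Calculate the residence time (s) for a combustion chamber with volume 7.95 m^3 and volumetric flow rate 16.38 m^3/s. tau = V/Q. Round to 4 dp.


tau = V / Q_flow
tau = 7.95 / 16.38 = 0.4853 s


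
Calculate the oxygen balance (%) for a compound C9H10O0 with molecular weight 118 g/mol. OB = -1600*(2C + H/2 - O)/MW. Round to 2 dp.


OB = -1600 * (2C + H/2 - O) / MW
Inner = 2*9 + 10/2 - 0 = 23.00
OB = -1600 * 23.00 / 118 = -311.86%


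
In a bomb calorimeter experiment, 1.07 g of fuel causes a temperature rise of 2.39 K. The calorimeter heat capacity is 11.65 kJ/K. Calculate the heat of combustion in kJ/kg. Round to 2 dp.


Hc = C_cal * delta_T / m_fuel
Q_released = 11.65 * 2.39 = 27.8435 kJ
m_fuel = 1.07 g = 1.07/1000 kg = 0.001070 kg
Hc = 27.8435 / 0.001070 = 26021.96 kJ/kg


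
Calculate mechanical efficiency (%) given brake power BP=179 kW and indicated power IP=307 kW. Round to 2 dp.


eta_mech = (BP / IP) * 100
Ratio = 179 / 307 = 0.5831
eta_mech = 0.5831 * 100 = 58.31%


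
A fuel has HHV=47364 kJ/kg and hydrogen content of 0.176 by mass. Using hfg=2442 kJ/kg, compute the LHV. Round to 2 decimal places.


LHV = HHV - hfg * 9 * H
Water correction = 2442 * 9 * 0.176 = 3868.128 kJ/kg
LHV = 47364 - 3868.128 = 43495.87 kJ/kg


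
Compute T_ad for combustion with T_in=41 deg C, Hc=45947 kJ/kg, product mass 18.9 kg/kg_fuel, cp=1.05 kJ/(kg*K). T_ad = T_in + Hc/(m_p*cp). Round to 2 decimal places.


T_ad = T_in + Hc / (m_p * cp)
Denominator = 18.9 * 1.05 = 19.8450
Temperature rise = 45947 / 19.8450 = 2315.29 K
T_ad = 41 + 2315.29 = 2356.29 deg C


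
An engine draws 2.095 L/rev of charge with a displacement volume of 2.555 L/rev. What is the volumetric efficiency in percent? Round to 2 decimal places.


eta_v = (V_actual / V_disp) * 100
Ratio = 2.095 / 2.555 = 0.8200
eta_v = 0.8200 * 100 = 82.00%


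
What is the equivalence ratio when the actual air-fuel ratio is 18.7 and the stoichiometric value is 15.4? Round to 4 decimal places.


phi = AFR_stoich / AFR_actual
phi = 15.4 / 18.7 = 0.8235


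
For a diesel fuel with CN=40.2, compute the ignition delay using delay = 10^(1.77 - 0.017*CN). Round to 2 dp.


delay = 10^(1.77 - 0.017*CN)
Exponent = 1.77 - 0.017*40.2 = 1.0866
delay = 10^1.0866 = 12.21 ms


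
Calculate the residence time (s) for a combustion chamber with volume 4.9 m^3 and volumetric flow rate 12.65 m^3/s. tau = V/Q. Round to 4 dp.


tau = V / Q_flow
tau = 4.9 / 12.65 = 0.3874 s


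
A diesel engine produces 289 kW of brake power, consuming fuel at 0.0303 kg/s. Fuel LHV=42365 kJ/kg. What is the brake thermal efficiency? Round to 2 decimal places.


eta_BTE = (BP / (mf * LHV)) * 100
Denominator = 0.0303 * 42365 = 1283.6595 kW
eta_BTE = (289 / 1283.6595) * 100 = 22.51%


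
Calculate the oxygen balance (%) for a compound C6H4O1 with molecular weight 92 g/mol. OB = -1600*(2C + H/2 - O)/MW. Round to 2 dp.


OB = -1600 * (2C + H/2 - O) / MW
Inner = 2*6 + 4/2 - 1 = 13.00
OB = -1600 * 13.00 / 92 = -226.09%


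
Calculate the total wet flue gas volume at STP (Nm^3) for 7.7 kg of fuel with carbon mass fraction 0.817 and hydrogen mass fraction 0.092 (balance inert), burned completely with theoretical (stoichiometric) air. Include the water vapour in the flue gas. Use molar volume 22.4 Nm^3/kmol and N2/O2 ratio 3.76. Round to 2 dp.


Per kg fuel: CO2 = (C/12 kmol)*22.4 = (0.817/12)*22.4 = 1.52507 Nm^3
Per kg fuel: H2O = (H/2 kmol)*22.4 = (0.092/2)*22.4 = 1.03040 Nm^3
O2 needed per kg fuel = C/12 + H/4 = 0.817/12 + 0.092/4 = 0.09108333 kmol
Per kg fuel: N2 = O2*3.76*22.4 = 0.09108333*3.76*22.4 = 7.67140 Nm^3
Total per kg = 1.52507 + 1.03040 + 7.67140 = 10.22687 Nm^3
Total = 10.22687 * 7.7 = 78.75 Nm^3


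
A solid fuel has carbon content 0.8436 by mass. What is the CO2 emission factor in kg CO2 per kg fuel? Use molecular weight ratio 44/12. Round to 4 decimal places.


EF = C_frac * (M_CO2 / M_C)
EF = 0.8436 * (44/12)
EF = 0.8436 * 3.666667 = 3.0932 kg_CO2/kg_fuel


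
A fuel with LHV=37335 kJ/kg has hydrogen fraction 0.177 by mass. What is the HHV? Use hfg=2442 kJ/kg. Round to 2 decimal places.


HHV = LHV + hfg * 9 * H
Water addition = 2442 * 9 * 0.177 = 3890.106 kJ/kg
HHV = 37335 + 3890.106 = 41225.11 kJ/kg


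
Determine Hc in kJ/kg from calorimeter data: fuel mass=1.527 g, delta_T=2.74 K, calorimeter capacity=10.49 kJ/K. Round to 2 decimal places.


Hc = C_cal * delta_T / m_fuel
Q_released = 10.49 * 2.74 = 28.7426 kJ
m_fuel = 1.527 g = 1.527/1000 kg = 0.001527 kg
Hc = 28.7426 / 0.001527 = 18822.92 kJ/kg


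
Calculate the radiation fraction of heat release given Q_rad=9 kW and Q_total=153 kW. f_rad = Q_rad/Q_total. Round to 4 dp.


f_rad = Q_rad / Q_total
f_rad = 9 / 153 = 0.0588


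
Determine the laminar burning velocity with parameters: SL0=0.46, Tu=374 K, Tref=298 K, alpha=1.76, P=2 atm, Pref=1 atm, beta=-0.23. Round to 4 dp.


SL = SL0 * (Tu/Tref)^alpha * (P/Pref)^beta
T ratio = 374/298 = 1.25503356
(T ratio)^alpha = 1.25503356^1.76 = 1.491535
(P/Pref)^beta = 2^(-0.23) = 0.852635
SL = 0.46 * 1.491535 * 0.852635 = 0.5850 m/s


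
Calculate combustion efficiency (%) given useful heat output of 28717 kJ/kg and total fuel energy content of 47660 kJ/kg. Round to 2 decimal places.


Efficiency = (Q_useful / Q_fuel) * 100
Efficiency = (28717 / 47660) * 100
Efficiency = 0.6025 * 100 = 60.25%


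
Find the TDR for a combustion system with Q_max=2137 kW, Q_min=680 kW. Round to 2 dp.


TDR = Q_max / Q_min
TDR = 2137 / 680 = 3.14


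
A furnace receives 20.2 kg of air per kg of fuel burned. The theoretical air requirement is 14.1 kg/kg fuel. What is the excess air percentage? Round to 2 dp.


Excess air = actual - stoichiometric = 20.2 - 14.1 = 6.10 kg/kg fuel
Excess air % = (excess / stoich) * 100 = (6.10 / 14.1) * 100 = 43.26%


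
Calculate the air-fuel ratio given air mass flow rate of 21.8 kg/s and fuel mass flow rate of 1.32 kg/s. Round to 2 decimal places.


AFR = m_air / m_fuel
AFR = 21.8 / 1.32 = 16.52


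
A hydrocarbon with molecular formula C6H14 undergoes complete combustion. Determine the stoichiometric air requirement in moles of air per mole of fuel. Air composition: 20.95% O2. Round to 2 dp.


Balanced combustion: C6H14 + 9.5 O2 -> 6 CO2 + 7 H2O
O2 needed = C + H/4 = 6 + 14/4 = 9.50 moles
Air moles = O2 / 0.2095 = 9.50 / 0.2095 = 45.35 moles air


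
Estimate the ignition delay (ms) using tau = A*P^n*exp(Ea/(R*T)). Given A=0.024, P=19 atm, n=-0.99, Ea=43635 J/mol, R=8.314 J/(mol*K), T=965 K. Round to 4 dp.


tau = A * P^n * exp(Ea/(R*T))
P^n = 19^(-0.99) = 0.05420432
Ea/(R*T) = 43635/(8.314*965) = 5.438732
exp(Ea/(R*T)) = 230.150133
tau = 0.024 * 0.05420432 * 230.150133 = 0.2994 ms


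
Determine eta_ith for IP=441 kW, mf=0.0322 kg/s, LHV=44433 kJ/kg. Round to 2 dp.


eta_ith = (IP / (mf * LHV)) * 100
Denominator = 0.0322 * 44433 = 1430.7426 kW
eta_ith = (441 / 1430.7426) * 100 = 30.82%


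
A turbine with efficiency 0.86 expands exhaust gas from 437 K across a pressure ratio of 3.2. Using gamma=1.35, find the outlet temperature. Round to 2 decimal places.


T_out = T_in * (1 - eta * (1 - PR^(-(gamma-1)/gamma)))
Exponent = -(1.35-1)/1.35 = -0.25925926
PR^exp = 3.2^(-0.25925926) = 0.73966521
Factor = 1 - 0.86*(1 - 0.73966521) = 0.77611208
T_out = 437 * 0.77611208 = 339.16 K


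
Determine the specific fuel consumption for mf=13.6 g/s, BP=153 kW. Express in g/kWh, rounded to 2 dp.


SFC = (mf / BP) * 3600
Rate = 13.6 / 153 = 0.088889 g/(s*kW)
SFC = 0.088889 * 3600 = 320.00 g/kWh


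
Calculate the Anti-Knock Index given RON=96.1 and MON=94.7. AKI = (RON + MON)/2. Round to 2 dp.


AKI = (RON + MON) / 2
AKI = (96.1 + 94.7) / 2
AKI = 190.8 / 2 = 95.40


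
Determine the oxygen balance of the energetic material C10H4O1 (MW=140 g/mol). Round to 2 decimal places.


OB = -1600 * (2C + H/2 - O) / MW
Inner = 2*10 + 4/2 - 1 = 21.00
OB = -1600 * 21.00 / 140 = -240.00%


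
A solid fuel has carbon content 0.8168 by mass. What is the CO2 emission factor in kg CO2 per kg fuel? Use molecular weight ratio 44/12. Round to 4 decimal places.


EF = C_frac * (M_CO2 / M_C)
EF = 0.8168 * (44/12)
EF = 0.8168 * 3.666667 = 2.9949 kg_CO2/kg_fuel


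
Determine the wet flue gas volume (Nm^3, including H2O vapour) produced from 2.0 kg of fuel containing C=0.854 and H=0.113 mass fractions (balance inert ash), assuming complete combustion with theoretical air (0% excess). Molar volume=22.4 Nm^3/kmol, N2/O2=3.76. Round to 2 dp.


Per kg fuel: CO2 = (C/12 kmol)*22.4 = (0.854/12)*22.4 = 1.59413 Nm^3
Per kg fuel: H2O = (H/2 kmol)*22.4 = (0.113/2)*22.4 = 1.26560 Nm^3
O2 needed per kg fuel = C/12 + H/4 = 0.854/12 + 0.113/4 = 0.09941667 kmol
Per kg fuel: N2 = O2*3.76*22.4 = 0.09941667*3.76*22.4 = 8.37327 Nm^3
Total per kg = 1.59413 + 1.26560 + 8.37327 = 11.23300 Nm^3
Total = 11.23300 * 2.0 = 22.47 Nm^3


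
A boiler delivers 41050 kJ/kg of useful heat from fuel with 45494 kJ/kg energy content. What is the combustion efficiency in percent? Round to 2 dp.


Efficiency = (Q_useful / Q_fuel) * 100
Efficiency = (41050 / 45494) * 100
Efficiency = 0.9023 * 100 = 90.23%


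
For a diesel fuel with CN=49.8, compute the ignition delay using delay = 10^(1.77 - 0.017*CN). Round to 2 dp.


delay = 10^(1.77 - 0.017*CN)
Exponent = 1.77 - 0.017*49.8 = 0.9234
delay = 10^0.9234 = 8.38 ms
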